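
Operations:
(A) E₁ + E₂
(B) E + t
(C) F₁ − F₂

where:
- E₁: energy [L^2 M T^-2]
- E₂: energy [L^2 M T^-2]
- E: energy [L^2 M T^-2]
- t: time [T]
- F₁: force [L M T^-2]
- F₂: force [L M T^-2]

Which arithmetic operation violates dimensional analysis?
(B) E + t

(A) E₁ + E₂: E₁ [L^2 M T^-2] and E₂ [L^2 M T^-2] — same dimensions ✓
(B) E + t: E [L^2 M T^-2] and t [T] — different dimensions cannot be added/subtracted ✗
(C) F₁ − F₂: F₁ [L M T^-2] and F₂ [L M T^-2] — same dimensions ✓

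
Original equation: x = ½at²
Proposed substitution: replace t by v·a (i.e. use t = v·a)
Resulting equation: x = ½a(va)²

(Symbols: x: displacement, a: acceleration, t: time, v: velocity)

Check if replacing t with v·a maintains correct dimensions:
No

[t] = [T] and [v·a] = [L^2 T^-3]. These differ, so the substitution replaces a quantity by one of different dimensions and the result x = ½a(va)² has LHS [L] vs RHS [L^5 T^-8] — inconsistent.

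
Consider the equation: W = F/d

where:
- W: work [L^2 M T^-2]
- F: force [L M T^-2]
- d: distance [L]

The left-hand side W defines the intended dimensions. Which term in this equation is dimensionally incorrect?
The right-hand side term F/d

W has dimensions [L^2 M T^-2], but F/d has dimensions [M T^-2], so the term F/d is dimensionally wrong for W.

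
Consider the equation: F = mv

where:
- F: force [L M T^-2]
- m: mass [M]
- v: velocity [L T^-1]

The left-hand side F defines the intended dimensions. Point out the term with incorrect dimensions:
The right-hand side term mv

F has dimensions [L M T^-2], but mv has dimensions [L M T^-1], so the term mv is dimensionally wrong for F.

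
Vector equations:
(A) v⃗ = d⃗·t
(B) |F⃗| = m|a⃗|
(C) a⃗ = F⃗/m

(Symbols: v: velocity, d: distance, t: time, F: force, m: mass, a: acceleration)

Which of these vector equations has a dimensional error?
(A) v⃗ = d⃗·t

(A) v⃗ = d⃗·t: LHS [L T^-1], RHS [L T] ✗ — velocity is displacement per time; should be d⃗/t
(B) |F⃗| = m|a⃗|: LHS [L M T^-2], RHS [L M T^-2] ✓ — magnitudes of vectors are scalars
(C) a⃗ = F⃗/m: LHS [L T^-2], RHS [L T^-2] ✓ — force (vector) divided by mass (scalar)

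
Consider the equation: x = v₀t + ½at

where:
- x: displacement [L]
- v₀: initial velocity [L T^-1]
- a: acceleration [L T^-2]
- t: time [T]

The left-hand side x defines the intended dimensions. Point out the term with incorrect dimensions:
The term ½at

Checking each RHS term against the LHS:
- v₀t: [L] — matches x [L] ✓
- ½at: [L T^-1] — does NOT match x [L] ✗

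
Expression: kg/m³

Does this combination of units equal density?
Yes

The expression kg/m³ has dimensions [L^-3 M], which is exactly density [L^-3 M].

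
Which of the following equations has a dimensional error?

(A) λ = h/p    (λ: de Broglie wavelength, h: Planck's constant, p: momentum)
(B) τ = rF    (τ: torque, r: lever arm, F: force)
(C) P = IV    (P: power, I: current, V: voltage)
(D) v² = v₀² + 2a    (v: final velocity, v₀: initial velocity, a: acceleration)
(D) v² = v₀² + 2a

The equation (D) v² = v₀² + 2a is dimensionally incorrect.

LHS (v²): [L^2 T^-2]
RHS terms:
  - v₀²: [L^2 T^-2] ✓
  - 2a: [L T^-2] ✗ (does not match LHS)

The dimensions do not match. The other three equations balance.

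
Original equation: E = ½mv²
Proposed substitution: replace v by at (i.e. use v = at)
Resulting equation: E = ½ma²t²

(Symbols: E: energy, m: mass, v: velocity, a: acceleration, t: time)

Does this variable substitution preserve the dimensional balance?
Yes

[v] = [L T^-1] and [at] = [L T^-1]. These match, so the substitution replaces a quantity by one of the same dimensions and the result E = ½ma²t² has LHS [L^2 M T^-2] vs RHS [L^2 M T^-2] — still consistent.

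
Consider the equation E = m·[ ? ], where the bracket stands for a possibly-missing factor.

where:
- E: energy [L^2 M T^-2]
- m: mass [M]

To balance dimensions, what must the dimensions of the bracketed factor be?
[L^2 T^-2] — velocity squared (e.g. v²)

E has dimensions [L^2 M T^-2]; m has dimensions [M].
The bracketed factor must supply [L^2 M T^-2] / [M] = [L^2 T^-2].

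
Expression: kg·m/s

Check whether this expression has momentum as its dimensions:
Yes

The expression kg·m/s has dimensions [L M T^-1], which is exactly momentum [L M T^-1].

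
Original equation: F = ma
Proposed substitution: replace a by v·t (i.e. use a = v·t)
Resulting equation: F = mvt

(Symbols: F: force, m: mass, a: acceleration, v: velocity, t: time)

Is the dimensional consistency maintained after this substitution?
No

[a] = [L T^-2] and [v·t] = [L]. These differ, so the substitution replaces a quantity by one of different dimensions and the result F = mvt has LHS [L M T^-2] vs RHS [L M] — inconsistent.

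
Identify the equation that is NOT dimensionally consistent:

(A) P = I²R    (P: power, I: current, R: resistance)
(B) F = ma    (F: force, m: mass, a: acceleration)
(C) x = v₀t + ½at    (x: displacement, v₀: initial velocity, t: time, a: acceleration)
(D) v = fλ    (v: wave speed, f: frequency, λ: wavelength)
(C) x = v₀t + ½at

The equation (C) x = v₀t + ½at is dimensionally incorrect.

LHS (x): [L]
RHS terms:
  - v₀t: [L] ✓
  - ½at: [L T^-1] ✗ (does not match LHS)

The dimensions do not match. The other three equations balance.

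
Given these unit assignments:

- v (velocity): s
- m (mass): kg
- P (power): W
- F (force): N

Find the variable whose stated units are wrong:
v

The variable v (velocity) should have units m/s, not s.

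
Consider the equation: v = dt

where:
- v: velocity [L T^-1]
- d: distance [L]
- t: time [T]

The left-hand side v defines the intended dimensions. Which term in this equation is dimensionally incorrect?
The right-hand side term dt

v has dimensions [L T^-1], but dt has dimensions [L T], so the term dt is dimensionally wrong for v.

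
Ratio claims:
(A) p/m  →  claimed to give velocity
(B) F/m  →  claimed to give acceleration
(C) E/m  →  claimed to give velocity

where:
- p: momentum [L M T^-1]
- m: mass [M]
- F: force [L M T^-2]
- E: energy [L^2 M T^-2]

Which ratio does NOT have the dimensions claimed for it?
(C) E/m does not give velocity

(A) p/m: [L T^-1] = velocity [L T^-1] ✓
(B) F/m: [L T^-2] = acceleration [L T^-2] ✓
(C) E/m: [L^2 T^-2] ≠ velocity [L T^-1] ✗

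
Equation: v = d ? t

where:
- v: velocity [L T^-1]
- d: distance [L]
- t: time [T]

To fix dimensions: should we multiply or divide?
division (÷): v = d ÷ t

v [L T^-1]; d [L]; t [T].
d × t → [L T] ✗
d ÷ t → [L T^-1] ✓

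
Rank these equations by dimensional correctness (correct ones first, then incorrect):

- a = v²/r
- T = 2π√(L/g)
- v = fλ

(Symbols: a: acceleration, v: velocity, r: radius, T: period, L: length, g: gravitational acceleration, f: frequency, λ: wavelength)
Dimensionally correct: a = v²/r, T = 2π√(L/g), v = fλ
Dimensionally incorrect: none
Ordered (correct first, then incorrect): a = v²/r, T = 2π√(L/g), v = fλ

- a = v²/r: LHS [L T^-2], RHS [L T^-2] → correct ✓
- T = 2π√(L/g): LHS [T], RHS [T] → correct ✓
- v = fλ: LHS [L T^-1], RHS [L T^-1] → correct ✓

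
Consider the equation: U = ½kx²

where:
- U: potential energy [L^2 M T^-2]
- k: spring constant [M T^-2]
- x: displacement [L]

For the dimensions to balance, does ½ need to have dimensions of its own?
No

U has dimensions [L^2 M T^-2] and kx² already has dimensions [L^2 M T^-2], so the equation balances without ½ contributing any dimensions. ½ is a pure (dimensionless) number; changing or removing it would not affect dimensional consistency.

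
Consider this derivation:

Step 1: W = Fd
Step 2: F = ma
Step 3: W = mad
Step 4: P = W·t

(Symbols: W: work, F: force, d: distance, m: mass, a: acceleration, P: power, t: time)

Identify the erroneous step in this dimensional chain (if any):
Step 4

Step 1: W = Fd → LHS [L^2 M T^-2], RHS [L^2 M T^-2] ✓
Step 2: F = ma → LHS [L M T^-2], RHS [L M T^-2] ✓
Step 3: W = mad → LHS [L^2 M T^-2], RHS [L^2 M T^-2] ✓
Step 4: P = W·t → LHS [L^2 M T^-3], RHS [L^2 M T^-1] ✗

The first dimensional inconsistency appears in step 4: P = W·t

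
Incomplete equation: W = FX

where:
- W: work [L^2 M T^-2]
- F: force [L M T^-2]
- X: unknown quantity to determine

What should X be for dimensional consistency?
X = d (distance), dimensions [L]

W has dimensions [L^2 M T^-2]; the rest of the RHS (F) has dimensions [L M T^-2].
So X must have dimensions [L] — X = d (distance).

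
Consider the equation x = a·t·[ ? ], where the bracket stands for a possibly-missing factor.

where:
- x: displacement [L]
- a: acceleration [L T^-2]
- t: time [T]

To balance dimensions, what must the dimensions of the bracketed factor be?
[T] — time (e.g. t)

x has dimensions [L]; a·t has dimensions [L T^-1].
The bracketed factor must supply [L] / [L T^-1] = [T].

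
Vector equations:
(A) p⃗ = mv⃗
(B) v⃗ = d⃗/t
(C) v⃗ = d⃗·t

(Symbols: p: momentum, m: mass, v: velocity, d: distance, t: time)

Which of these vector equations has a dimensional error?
(C) v⃗ = d⃗·t

(A) p⃗ = mv⃗: LHS [L M T^-1], RHS [L M T^-1] ✓ — mass (scalar) times velocity (vector)
(B) v⃗ = d⃗/t: LHS [L T^-1], RHS [L T^-1] ✓ — displacement (vector) divided by time (scalar)
(C) v⃗ = d⃗·t: LHS [L T^-1], RHS [L T] ✗ — velocity is displacement per time; should be d⃗/t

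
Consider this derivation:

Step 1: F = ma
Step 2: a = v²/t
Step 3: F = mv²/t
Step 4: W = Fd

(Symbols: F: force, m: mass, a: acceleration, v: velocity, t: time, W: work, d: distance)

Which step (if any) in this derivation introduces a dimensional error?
Step 2

Step 1: F = ma → LHS [L M T^-2], RHS [L M T^-2] ✓
Step 2: a = v²/t → LHS [L T^-2], RHS [L^2 T^-3] ✗

The first dimensional inconsistency appears in step 2: a = v²/t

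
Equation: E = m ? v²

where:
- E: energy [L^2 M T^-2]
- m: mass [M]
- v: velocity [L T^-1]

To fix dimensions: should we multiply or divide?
multiplication (×): E = m × v²

E [L^2 M T^-2]; m [M]; v² [L^2 T^-2].
m × v² → [L^2 M T^-2] ✓
m ÷ v² → [L^-2 M T^2] ✗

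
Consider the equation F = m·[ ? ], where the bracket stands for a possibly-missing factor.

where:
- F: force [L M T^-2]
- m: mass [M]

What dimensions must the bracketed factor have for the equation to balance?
[L T^-2] — acceleration (e.g. a)

F has dimensions [L M T^-2]; m has dimensions [M].
The bracketed factor must supply [L M T^-2] / [M] = [L T^-2].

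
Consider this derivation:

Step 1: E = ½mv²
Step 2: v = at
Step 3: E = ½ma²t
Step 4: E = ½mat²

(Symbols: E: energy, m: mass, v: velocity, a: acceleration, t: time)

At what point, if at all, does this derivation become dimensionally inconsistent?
Step 3

Step 1: E = ½mv² → LHS [L^2 M T^-2], RHS [L^2 M T^-2] ✓
Step 2: v = at → LHS [L T^-1], RHS [L T^-1] ✓
Step 3: E = ½ma²t → LHS [L^2 M T^-2], RHS [L^2 M T^-3] ✗

The first dimensional inconsistency appears in step 3: E = ½ma²t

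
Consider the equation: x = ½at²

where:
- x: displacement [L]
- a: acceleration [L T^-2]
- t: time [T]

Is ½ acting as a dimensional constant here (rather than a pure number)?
No

x has dimensions [L] and at² already has dimensions [L], so the equation balances without ½ contributing any dimensions. ½ is a pure (dimensionless) number; changing or removing it would not affect dimensional consistency.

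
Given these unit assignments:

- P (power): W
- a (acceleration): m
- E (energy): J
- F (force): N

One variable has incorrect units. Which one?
a

The variable a (acceleration) should have units m/s², not m.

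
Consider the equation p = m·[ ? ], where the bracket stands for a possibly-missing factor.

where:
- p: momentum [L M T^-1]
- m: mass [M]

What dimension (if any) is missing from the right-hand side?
[L T^-1] — velocity (e.g. v)

p has dimensions [L M T^-1]; m has dimensions [M].
The bracketed factor must supply [L M T^-1] / [M] = [L T^-1].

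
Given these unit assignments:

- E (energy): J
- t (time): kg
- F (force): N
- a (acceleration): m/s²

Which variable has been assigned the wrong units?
t

The variable t (time) should have units s, not kg.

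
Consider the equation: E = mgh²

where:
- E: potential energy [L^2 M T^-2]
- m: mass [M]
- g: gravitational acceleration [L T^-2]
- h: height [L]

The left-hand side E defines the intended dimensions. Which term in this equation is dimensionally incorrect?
The right-hand side term mgh²

E has dimensions [L^2 M T^-2], but mgh² has dimensions [L^3 M T^-2], so the term mgh² is dimensionally wrong for E.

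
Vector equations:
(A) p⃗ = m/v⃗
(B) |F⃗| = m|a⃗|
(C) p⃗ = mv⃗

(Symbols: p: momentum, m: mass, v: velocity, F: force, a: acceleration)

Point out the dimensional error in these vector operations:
(A) p⃗ = m/v⃗

(A) p⃗ = m/v⃗: LHS [L M T^-1], RHS [L^-1 M T] ✗ — momentum is mass times velocity; should be mv⃗ (and division by a vector is undefined)
(B) |F⃗| = m|a⃗|: LHS [L M T^-2], RHS [L M T^-2] ✓ — magnitudes of vectors are scalars
(C) p⃗ = mv⃗: LHS [L M T^-1], RHS [L M T^-1] ✓ — mass (scalar) times velocity (vector)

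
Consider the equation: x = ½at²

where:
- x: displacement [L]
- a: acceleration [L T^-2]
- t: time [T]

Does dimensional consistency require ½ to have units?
No

x has dimensions [L] and at² already has dimensions [L], so the equation balances without ½ contributing any dimensions. ½ is a pure (dimensionless) number; changing or removing it would not affect dimensional consistency.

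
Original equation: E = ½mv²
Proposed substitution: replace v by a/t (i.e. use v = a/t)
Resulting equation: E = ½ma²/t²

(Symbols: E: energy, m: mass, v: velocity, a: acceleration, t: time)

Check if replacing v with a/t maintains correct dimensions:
No

[v] = [L T^-1] and [a/t] = [L T^-3]. These differ, so the substitution replaces a quantity by one of different dimensions and the result E = ½ma²/t² has LHS [L^2 M T^-2] vs RHS [L^2 M T^-6] — inconsistent.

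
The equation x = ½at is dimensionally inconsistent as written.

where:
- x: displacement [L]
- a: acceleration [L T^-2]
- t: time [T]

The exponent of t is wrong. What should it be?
The exponent of t should be 2: x = ½at^2

The LHS x has dimensions [L]; t has dimensions [T].
As written, the RHS ½at (exponent 1 on t) has dimensions [L T^-1], which does not match.
With exponent 2, the RHS ½at^2 has dimensions [L], matching the LHS.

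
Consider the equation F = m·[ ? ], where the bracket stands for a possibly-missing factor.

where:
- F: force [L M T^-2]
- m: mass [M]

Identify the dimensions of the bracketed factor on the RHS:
[L T^-2] — acceleration (e.g. a)

F has dimensions [L M T^-2]; m has dimensions [M].
The bracketed factor must supply [L M T^-2] / [M] = [L T^-2].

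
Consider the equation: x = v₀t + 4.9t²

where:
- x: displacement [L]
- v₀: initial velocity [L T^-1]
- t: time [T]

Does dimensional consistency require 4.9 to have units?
Yes

x has dimensions [L], while t² alone has dimensions [T^2]. For the equation to balance, the factor 4.9 must carry dimensions [L T^-2] — it is a dimensional constant (a numerical value of a physical quantity with its units suppressed), not a pure number.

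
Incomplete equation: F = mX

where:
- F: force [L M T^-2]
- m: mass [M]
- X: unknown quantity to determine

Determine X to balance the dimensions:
X = a (acceleration), dimensions [L T^-2]

F has dimensions [L M T^-2]; the rest of the RHS (m) has dimensions [M].
So X must have dimensions [L T^-2] — X = a (acceleration).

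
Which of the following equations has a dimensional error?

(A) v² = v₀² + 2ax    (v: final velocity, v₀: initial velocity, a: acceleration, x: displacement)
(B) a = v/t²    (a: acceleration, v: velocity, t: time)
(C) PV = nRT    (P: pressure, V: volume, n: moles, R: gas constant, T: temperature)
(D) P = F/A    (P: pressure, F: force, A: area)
(B) a = v/t²

The equation (B) a = v/t² is dimensionally incorrect.

LHS (a): [L T^-2]
RHS (v/t²): [L T^-3] ✗

The dimensions do not match. The other three equations balance.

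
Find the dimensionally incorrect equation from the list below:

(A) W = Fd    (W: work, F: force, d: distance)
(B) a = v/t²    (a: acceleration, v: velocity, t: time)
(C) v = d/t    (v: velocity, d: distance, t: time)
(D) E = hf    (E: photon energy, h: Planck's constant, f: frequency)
(B) a = v/t²

The equation (B) a = v/t² is dimensionally incorrect.

LHS (a): [L T^-2]
RHS (v/t²): [L T^-3] ✗

The dimensions do not match. The other three equations balance.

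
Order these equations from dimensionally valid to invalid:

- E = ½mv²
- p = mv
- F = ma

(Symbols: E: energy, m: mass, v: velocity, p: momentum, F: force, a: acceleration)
Dimensionally correct: E = ½mv², p = mv, F = ma
Dimensionally incorrect: none
Ordered (correct first, then incorrect): E = ½mv², p = mv, F = ma

- E = ½mv²: LHS [L^2 M T^-2], RHS [L^2 M T^-2] → correct ✓
- p = mv: LHS [L M T^-1], RHS [L M T^-1] → correct ✓
- F = ma: LHS [L M T^-2], RHS [L M T^-2] → correct ✓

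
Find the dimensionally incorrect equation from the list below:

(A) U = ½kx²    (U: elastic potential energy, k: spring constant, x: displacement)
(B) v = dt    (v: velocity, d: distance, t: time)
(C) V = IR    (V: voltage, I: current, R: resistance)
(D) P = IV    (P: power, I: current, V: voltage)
(B) v = dt

The equation (B) v = dt is dimensionally incorrect.

LHS (v): [L T^-1]
RHS (dt): [L T] ✗

The dimensions do not match. The other three equations balance.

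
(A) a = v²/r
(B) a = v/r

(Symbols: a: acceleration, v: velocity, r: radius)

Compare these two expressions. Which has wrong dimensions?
(B)

(A) a = v²/r: LHS [L T^-2], RHS [L T^-2] ✓
(B) a = v/r: LHS [L T^-2], RHS [T^-1] ✗

Expression (B) a = v/r is dimensionally incorrect.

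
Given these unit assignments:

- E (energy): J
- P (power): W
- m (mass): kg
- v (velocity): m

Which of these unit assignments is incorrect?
v

The variable v (velocity) should have units m/s, not m.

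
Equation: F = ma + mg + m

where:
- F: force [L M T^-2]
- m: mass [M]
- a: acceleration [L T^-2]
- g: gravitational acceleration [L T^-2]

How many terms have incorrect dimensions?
1

LHS F: [L M T^-2]
- ma: [L M T^-2] ✓
- mg: [L M T^-2] ✓
- m: [M] ✗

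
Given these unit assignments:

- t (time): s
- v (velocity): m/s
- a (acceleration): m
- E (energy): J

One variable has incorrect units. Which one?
a

The variable a (acceleration) should have units m/s², not m.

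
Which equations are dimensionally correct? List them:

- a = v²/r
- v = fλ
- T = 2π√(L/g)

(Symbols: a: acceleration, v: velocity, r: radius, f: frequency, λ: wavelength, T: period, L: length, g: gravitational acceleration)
Dimensionally correct: a = v²/r, v = fλ, T = 2π√(L/g)
Dimensionally incorrect: none
Ordered (correct first, then incorrect): a = v²/r, v = fλ, T = 2π√(L/g)

- a = v²/r: LHS [L T^-2], RHS [L T^-2] → correct ✓
- v = fλ: LHS [L T^-1], RHS [L T^-1] → correct ✓
- T = 2π√(L/g): LHS [T], RHS [T] → correct ✓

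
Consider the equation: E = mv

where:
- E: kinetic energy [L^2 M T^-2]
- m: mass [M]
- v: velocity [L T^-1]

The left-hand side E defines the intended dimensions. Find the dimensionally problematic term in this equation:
The right-hand side term mv

E has dimensions [L^2 M T^-2], but mv has dimensions [L M T^-1], so the term mv is dimensionally wrong for E.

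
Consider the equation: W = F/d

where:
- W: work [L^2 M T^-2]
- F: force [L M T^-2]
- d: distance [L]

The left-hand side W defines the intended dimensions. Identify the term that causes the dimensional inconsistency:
The right-hand side term F/d

W has dimensions [L^2 M T^-2], but F/d has dimensions [M T^-2], so the term F/d is dimensionally wrong for W.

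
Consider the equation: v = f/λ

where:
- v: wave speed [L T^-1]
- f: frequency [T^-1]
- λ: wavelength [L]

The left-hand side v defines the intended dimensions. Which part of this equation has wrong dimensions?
The right-hand side term f/λ

v has dimensions [L T^-1], but f/λ has dimensions [L^-1 T^-1], so the term f/λ is dimensionally wrong for v.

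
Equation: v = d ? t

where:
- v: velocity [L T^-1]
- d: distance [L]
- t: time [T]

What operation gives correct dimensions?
division (÷): v = d ÷ t

v [L T^-1]; d [L]; t [T].
d × t → [L T] ✗
d ÷ t → [L T^-1] ✓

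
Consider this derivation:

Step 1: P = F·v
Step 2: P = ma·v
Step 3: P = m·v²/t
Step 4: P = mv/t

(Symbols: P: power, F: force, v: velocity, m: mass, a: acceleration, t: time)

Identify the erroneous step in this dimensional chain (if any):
Step 4

Step 1: P = F·v → LHS [L^2 M T^-3], RHS [L^2 M T^-3] ✓
Step 2: P = ma·v → LHS [L^2 M T^-3], RHS [L^2 M T^-3] ✓
Step 3: P = m·v²/t → LHS [L^2 M T^-3], RHS [L^2 M T^-3] ✓
Step 4: P = mv/t → LHS [L^2 M T^-3], RHS [L M T^-2] ✗

The first dimensional inconsistency appears in step 4: P = mv/t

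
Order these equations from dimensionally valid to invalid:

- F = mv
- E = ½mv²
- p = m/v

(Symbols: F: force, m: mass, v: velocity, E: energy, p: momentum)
Dimensionally correct: E = ½mv²
Dimensionally incorrect: F = mv, p = m/v
Ordered (correct first, then incorrect): E = ½mv², F = mv, p = m/v

- F = mv: LHS [L M T^-2], RHS [L M T^-1] → incorrect ✗
- E = ½mv²: LHS [L^2 M T^-2], RHS [L^2 M T^-2] → correct ✓
- p = m/v: LHS [L M T^-1], RHS [L^-1 M T] → incorrect ✗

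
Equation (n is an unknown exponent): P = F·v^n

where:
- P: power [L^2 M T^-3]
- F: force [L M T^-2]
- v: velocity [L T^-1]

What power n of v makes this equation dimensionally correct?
n = 1

P has dimensions [L^2 M T^-3]; v has dimensions [L T^-1].
The rest of the RHS has dimensions [L M T^-2], so v^n must supply [L T^-1].
With n = 1: F·v^1 has dimensions [L^2 M T^-3], matching the LHS ✓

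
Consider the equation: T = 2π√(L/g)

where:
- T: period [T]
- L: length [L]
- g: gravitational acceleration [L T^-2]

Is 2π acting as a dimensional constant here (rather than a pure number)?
No

T has dimensions [T] and √(L/g) already has dimensions [T], so the equation balances without 2π contributing any dimensions. 2π is a pure (dimensionless) number; changing or removing it would not affect dimensional consistency.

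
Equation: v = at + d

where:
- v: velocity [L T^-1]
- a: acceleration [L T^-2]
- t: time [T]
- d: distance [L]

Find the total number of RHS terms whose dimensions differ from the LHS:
1

LHS v: [L T^-1]
- at: [L T^-1] ✓
- d: [L] ✗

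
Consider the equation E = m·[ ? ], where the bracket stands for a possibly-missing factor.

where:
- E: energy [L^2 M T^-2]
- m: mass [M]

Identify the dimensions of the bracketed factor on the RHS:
[L^2 T^-2] — velocity squared (e.g. v²)

E has dimensions [L^2 M T^-2]; m has dimensions [M].
The bracketed factor must supply [L^2 M T^-2] / [M] = [L^2 T^-2].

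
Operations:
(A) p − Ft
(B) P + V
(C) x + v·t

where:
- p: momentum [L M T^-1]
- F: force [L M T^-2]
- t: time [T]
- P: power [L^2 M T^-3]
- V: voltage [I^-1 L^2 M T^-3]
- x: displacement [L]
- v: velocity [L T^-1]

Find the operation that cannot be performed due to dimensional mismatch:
(B) P + V

(A) p − Ft: p [L M T^-1] and Ft [L M T^-1] — same dimensions ✓
(B) P + V: P [L^2 M T^-3] and V [I^-1 L^2 M T^-3] — different dimensions cannot be added/subtracted ✗
(C) x + v·t: x [L] and v·t [L] — same dimensions ✓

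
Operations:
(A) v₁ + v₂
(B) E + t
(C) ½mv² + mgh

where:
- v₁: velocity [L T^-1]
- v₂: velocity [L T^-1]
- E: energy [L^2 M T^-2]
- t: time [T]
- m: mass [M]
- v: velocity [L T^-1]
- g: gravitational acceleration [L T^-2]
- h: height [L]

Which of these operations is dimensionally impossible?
(B) E + t

(A) v₁ + v₂: v₁ [L T^-1] and v₂ [L T^-1] — same dimensions ✓
(B) E + t: E [L^2 M T^-2] and t [T] — different dimensions cannot be added/subtracted ✗
(C) ½mv² + mgh: ½mv² [L^2 M T^-2] and mgh [L^2 M T^-2] — same dimensions ✓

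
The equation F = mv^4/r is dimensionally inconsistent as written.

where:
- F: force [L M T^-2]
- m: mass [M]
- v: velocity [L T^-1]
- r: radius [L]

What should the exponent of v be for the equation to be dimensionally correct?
The exponent of v should be 2: F = mv^2/r

The LHS F has dimensions [L M T^-2]; v has dimensions [L T^-1].
As written, the RHS mv^4/r (exponent 4 on v) has dimensions [L^3 M T^-4], which does not match.
With exponent 2, the RHS mv^2/r has dimensions [L M T^-2], matching the LHS.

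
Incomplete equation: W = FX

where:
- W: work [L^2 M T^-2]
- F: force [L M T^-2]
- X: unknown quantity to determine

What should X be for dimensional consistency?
X = d (distance), dimensions [L]

W has dimensions [L^2 M T^-2]; the rest of the RHS (F) has dimensions [L M T^-2].
So X must have dimensions [L] — X = d (distance).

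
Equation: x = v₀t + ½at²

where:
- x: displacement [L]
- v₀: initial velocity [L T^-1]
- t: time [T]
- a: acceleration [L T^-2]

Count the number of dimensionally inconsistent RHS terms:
0

LHS x: [L]
- v₀t: [L] ✓
- ½at²: [L] ✓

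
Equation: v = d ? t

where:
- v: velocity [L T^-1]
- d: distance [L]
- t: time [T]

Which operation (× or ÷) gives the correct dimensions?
division (÷): v = d ÷ t

v [L T^-1]; d [L]; t [T].
d × t → [L T] ✗
d ÷ t → [L T^-1] ✓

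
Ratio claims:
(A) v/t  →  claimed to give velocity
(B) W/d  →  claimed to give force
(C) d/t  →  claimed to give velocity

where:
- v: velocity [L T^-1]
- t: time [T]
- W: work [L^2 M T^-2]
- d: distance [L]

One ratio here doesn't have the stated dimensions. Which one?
(A) v/t does not give velocity

(A) v/t: [L T^-2] ≠ velocity [L T^-1] ✗
(B) W/d: [L M T^-2] = force [L M T^-2] ✓
(C) d/t: [L T^-1] = velocity [L T^-1] ✓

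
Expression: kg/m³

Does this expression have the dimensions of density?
Yes

The expression kg/m³ has dimensions [L^-3 M], which is exactly density [L^-3 M].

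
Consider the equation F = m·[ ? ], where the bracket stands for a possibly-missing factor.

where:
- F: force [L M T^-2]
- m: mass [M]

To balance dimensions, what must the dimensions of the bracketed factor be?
[L T^-2] — acceleration (e.g. a)

F has dimensions [L M T^-2]; m has dimensions [M].
The bracketed factor must supply [L M T^-2] / [M] = [L T^-2].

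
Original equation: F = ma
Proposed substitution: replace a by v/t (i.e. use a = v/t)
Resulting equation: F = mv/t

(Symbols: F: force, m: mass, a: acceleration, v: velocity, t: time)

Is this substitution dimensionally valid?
Yes

[a] = [L T^-2] and [v/t] = [L T^-2]. These match, so the substitution replaces a quantity by one of the same dimensions and the result F = mv/t has LHS [L M T^-2] vs RHS [L M T^-2] — still consistent.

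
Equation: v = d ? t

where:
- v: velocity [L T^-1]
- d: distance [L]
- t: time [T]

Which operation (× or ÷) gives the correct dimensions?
division (÷): v = d ÷ t

v [L T^-1]; d [L]; t [T].
d × t → [L T] ✗
d ÷ t → [L T^-1] ✓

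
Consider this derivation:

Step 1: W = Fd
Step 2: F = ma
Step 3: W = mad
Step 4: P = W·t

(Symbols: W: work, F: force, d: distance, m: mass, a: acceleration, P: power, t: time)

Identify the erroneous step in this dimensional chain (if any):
Step 4

Step 1: W = Fd → LHS [L^2 M T^-2], RHS [L^2 M T^-2] ✓
Step 2: F = ma → LHS [L M T^-2], RHS [L M T^-2] ✓
Step 3: W = mad → LHS [L^2 M T^-2], RHS [L^2 M T^-2] ✓
Step 4: P = W·t → LHS [L^2 M T^-3], RHS [L^2 M T^-1] ✗

The first dimensional inconsistency appears in step 4: P = W·t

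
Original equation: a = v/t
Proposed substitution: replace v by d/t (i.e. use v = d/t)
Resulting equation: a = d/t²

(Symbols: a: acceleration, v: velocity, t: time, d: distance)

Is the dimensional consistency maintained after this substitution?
Yes

[v] = [L T^-1] and [d/t] = [L T^-1]. These match, so the substitution replaces a quantity by one of the same dimensions and the result a = d/t² has LHS [L T^-2] vs RHS [L T^-2] — still consistent.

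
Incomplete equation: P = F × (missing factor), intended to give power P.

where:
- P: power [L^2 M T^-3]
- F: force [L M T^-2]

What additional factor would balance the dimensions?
v (velocity), dimensions [L T^-1]

P has dimensions [L^2 M T^-3] and F has dimensions [L M T^-2].
The missing factor must have dimensions [L^2 M T^-3] / [L M T^-2] = [L T^-1], i.e. velocity (v).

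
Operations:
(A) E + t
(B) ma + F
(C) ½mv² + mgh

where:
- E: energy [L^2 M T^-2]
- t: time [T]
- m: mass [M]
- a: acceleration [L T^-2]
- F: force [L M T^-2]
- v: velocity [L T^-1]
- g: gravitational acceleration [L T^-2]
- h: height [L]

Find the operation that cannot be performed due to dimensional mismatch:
(A) E + t

(A) E + t: E [L^2 M T^-2] and t [T] — different dimensions cannot be added/subtracted ✗
(B) ma + F: ma [L M T^-2] and F [L M T^-2] — same dimensions ✓
(C) ½mv² + mgh: ½mv² [L^2 M T^-2] and mgh [L^2 M T^-2] — same dimensions ✓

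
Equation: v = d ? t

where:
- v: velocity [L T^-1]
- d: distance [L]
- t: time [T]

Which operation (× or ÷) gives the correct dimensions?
division (÷): v = d ÷ t

v [L T^-1]; d [L]; t [T].
d × t → [L T] ✗
d ÷ t → [L T^-1] ✓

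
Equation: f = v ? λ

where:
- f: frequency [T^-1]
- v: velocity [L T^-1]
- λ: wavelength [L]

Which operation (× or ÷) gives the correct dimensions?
division (÷): f = v ÷ λ

f [T^-1]; v [L T^-1]; λ [L].
v × λ → [L^2 T^-1] ✗
v ÷ λ → [T^-1] ✓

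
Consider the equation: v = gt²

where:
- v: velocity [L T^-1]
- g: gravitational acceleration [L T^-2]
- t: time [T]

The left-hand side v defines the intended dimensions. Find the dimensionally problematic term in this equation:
The right-hand side term gt²

v has dimensions [L T^-1], but gt² has dimensions [L], so the term gt² is dimensionally wrong for v.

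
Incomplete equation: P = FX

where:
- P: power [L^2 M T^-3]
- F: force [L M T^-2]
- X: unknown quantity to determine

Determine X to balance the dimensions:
X = v (velocity), dimensions [L T^-1]

P has dimensions [L^2 M T^-3]; the rest of the RHS (F) has dimensions [L M T^-2].
So X must have dimensions [L T^-1] — X = v (velocity).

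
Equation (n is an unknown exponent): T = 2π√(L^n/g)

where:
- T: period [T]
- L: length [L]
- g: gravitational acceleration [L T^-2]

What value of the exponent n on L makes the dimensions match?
n = 1

T has dimensions [T]; L has dimensions [L].
With n = 1: 2π√(L^1/g) has dimensions [T], matching the LHS ✓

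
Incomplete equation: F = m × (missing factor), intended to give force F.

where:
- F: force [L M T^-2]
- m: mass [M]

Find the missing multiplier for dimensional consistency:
a (acceleration), dimensions [L T^-2]

F has dimensions [L M T^-2] and m has dimensions [M].
The missing factor must have dimensions [L M T^-2] / [M] = [L T^-2], i.e. acceleration (a).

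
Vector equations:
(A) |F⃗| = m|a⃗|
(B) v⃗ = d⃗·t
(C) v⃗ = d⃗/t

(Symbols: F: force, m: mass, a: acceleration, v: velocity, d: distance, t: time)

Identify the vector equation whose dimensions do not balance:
(B) v⃗ = d⃗·t

(A) |F⃗| = m|a⃗|: LHS [L M T^-2], RHS [L M T^-2] ✓ — magnitudes of vectors are scalars
(B) v⃗ = d⃗·t: LHS [L T^-1], RHS [L T] ✗ — velocity is displacement per time; should be d⃗/t
(C) v⃗ = d⃗/t: LHS [L T^-1], RHS [L T^-1] ✓ — displacement (vector) divided by time (scalar)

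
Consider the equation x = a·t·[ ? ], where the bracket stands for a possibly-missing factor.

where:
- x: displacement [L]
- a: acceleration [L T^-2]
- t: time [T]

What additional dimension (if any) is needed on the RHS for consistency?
[T] — time (e.g. t)

x has dimensions [L]; a·t has dimensions [L T^-1].
The bracketed factor must supply [L] / [L T^-1] = [T].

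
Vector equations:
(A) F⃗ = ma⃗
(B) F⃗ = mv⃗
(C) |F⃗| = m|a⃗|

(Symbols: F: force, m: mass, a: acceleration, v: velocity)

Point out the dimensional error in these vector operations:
(B) F⃗ = mv⃗

(A) F⃗ = ma⃗: LHS [L M T^-2], RHS [L M T^-2] ✓ — Force and acceleration are vectors, mass is a scalar
(B) F⃗ = mv⃗: LHS [L M T^-2], RHS [L M T^-1] ✗ — mass times velocity is momentum, not force; should be ma⃗
(C) |F⃗| = m|a⃗|: LHS [L M T^-2], RHS [L M T^-2] ✓ — magnitudes of vectors are scalars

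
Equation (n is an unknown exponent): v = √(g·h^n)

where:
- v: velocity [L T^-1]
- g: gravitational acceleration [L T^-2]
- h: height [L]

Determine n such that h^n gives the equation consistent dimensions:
n = 1

v has dimensions [L T^-1]; h has dimensions [L].
With n = 1: √(g·h^1) has dimensions [L T^-1], matching the LHS ✓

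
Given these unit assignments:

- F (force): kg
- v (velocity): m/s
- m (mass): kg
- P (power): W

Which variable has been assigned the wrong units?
F

The variable F (force) should have units N, not kg.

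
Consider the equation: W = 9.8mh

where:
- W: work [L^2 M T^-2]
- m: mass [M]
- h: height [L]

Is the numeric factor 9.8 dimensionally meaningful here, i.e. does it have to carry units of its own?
Yes

W has dimensions [L^2 M T^-2], while mh alone has dimensions [L M]. For the equation to balance, the factor 9.8 must carry dimensions [L T^-2] — it is a dimensional constant (a numerical value of a physical quantity with its units suppressed), not a pure number.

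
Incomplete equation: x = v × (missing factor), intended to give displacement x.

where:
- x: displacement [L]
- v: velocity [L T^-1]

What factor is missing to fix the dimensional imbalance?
t (time), dimensions [T]

x has dimensions [L] and v has dimensions [L T^-1].
The missing factor must have dimensions [L] / [L T^-1] = [T], i.e. time (t).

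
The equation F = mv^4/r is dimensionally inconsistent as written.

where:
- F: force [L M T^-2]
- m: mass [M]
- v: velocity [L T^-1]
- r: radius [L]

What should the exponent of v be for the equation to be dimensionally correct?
The exponent of v should be 2: F = mv^2/r

The LHS F has dimensions [L M T^-2]; v has dimensions [L T^-1].
As written, the RHS mv^4/r (exponent 4 on v) has dimensions [L^3 M T^-4], which does not match.
With exponent 2, the RHS mv^2/r has dimensions [L M T^-2], matching the LHS.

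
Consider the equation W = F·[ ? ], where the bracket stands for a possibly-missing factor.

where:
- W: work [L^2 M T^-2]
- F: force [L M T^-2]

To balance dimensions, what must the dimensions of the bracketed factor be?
[L] — length (e.g. a distance d)

W has dimensions [L^2 M T^-2]; F has dimensions [L M T^-2].
The bracketed factor must supply [L^2 M T^-2] / [L M T^-2] = [L].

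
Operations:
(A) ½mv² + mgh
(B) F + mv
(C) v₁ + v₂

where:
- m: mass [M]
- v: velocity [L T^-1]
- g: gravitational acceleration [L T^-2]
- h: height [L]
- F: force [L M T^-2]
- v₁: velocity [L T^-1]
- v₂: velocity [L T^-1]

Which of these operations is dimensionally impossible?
(B) F + mv

(A) ½mv² + mgh: ½mv² [L^2 M T^-2] and mgh [L^2 M T^-2] — same dimensions ✓
(B) F + mv: F [L M T^-2] and mv [L M T^-1] — different dimensions cannot be added/subtracted ✗
(C) v₁ + v₂: v₁ [L T^-1] and v₂ [L T^-1] — same dimensions ✓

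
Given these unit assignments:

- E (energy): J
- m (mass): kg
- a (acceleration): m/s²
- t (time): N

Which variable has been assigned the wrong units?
t

The variable t (time) should have units s, not N.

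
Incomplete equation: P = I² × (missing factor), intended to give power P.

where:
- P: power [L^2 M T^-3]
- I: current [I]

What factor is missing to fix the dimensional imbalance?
R (resistance), dimensions [I^-2 L^2 M T^-3]

P has dimensions [L^2 M T^-3] and I² has dimensions [I^2].
The missing factor must have dimensions [L^2 M T^-3] / [I^2] = [I^-2 L^2 M T^-3], i.e. resistance (R).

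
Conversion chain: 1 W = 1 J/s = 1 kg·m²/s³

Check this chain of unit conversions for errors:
The chain is correct (no errors).

Correct: Watt is Joule per second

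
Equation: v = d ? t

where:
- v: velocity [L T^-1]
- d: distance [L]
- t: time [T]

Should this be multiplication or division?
division (÷): v = d ÷ t

v [L T^-1]; d [L]; t [T].
d × t → [L T] ✗
d ÷ t → [L T^-1] ✓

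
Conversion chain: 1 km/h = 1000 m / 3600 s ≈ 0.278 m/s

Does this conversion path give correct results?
The chain is correct (no errors).

Correct: 1 km = 1000 m, 1 h = 3600 s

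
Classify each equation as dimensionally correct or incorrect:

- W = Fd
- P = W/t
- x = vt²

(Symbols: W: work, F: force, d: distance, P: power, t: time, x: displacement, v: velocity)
Dimensionally correct: W = Fd, P = W/t
Dimensionally incorrect: x = vt²
Ordered (correct first, then incorrect): W = Fd, P = W/t, x = vt²

- W = Fd: LHS [L^2 M T^-2], RHS [L^2 M T^-2] → correct ✓
- P = W/t: LHS [L^2 M T^-3], RHS [L^2 M T^-3] → correct ✓
- x = vt²: LHS [L], RHS [L T] → incorrect ✗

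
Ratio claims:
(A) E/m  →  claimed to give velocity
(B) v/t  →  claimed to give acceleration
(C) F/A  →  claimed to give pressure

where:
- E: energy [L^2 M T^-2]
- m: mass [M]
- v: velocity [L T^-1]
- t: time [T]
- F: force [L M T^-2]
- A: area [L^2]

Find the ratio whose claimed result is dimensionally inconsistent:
(A) E/m does not give velocity

(A) E/m: [L^2 T^-2] ≠ velocity [L T^-1] ✗
(B) v/t: [L T^-2] = acceleration [L T^-2] ✓
(C) F/A: [L^-1 M T^-2] = pressure [L^-1 M T^-2] ✓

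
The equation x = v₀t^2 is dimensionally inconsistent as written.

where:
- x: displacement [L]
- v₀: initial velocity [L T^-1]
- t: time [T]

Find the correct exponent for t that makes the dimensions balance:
The exponent of t should be 1: x = v₀t

The LHS x has dimensions [L]; t has dimensions [T].
As written, the RHS v₀t^2 (exponent 2 on t) has dimensions [L T], which does not match.
With exponent 1, the RHS v₀t has dimensions [L], matching the LHS.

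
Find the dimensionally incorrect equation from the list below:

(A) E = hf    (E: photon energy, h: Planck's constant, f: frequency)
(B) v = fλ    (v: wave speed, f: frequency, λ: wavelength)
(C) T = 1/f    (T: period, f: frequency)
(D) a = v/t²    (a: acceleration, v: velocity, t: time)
(D) a = v/t²

The equation (D) a = v/t² is dimensionally incorrect.

LHS (a): [L T^-2]
RHS (v/t²): [L T^-3] ✗

The dimensions do not match. The other three equations balance.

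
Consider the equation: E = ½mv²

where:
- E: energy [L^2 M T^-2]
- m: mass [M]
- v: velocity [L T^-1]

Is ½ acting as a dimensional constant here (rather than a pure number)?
No

E has dimensions [L^2 M T^-2] and mv² already has dimensions [L^2 M T^-2], so the equation balances without ½ contributing any dimensions. ½ is a pure (dimensionless) number; changing or removing it would not affect dimensional consistency.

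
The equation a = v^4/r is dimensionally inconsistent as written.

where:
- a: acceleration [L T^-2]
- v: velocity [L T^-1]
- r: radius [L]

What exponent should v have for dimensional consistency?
The exponent of v should be 2: a = v^2/r

The LHS a has dimensions [L T^-2]; v has dimensions [L T^-1].
As written, the RHS v^4/r (exponent 4 on v) has dimensions [L^3 T^-4], which does not match.
With exponent 2, the RHS v^2/r has dimensions [L T^-2], matching the LHS.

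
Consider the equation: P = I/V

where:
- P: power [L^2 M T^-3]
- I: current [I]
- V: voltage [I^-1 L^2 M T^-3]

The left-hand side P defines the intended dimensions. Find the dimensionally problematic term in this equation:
The right-hand side term I/V

P has dimensions [L^2 M T^-3], but I/V has dimensions [I^2 L^-2 M^-1 T^3], so the term I/V is dimensionally wrong for P.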